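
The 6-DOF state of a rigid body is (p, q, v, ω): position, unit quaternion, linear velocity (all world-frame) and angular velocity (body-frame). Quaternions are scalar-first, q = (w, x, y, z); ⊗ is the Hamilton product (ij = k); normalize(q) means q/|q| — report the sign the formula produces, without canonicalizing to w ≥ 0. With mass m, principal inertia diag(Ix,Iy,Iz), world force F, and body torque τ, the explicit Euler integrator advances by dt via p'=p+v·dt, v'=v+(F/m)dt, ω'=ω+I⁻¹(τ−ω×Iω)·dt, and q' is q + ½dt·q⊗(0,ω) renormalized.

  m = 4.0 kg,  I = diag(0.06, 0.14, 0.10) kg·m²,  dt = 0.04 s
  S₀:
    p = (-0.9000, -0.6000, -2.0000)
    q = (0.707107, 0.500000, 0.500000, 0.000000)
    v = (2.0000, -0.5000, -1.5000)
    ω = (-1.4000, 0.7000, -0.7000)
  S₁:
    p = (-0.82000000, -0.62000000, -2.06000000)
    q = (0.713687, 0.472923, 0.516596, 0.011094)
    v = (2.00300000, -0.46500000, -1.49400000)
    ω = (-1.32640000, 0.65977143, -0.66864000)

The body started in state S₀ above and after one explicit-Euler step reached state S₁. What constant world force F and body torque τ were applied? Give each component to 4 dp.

Δv = v₁−v₀ = (0.00300000, 0.03500000, 0.00600000)
applied force F = (0.3000, 3.5000, 0.6000)
ω₁ − ω₀ = (0.07360000, -0.04022857, 0.03136000)
τ = I·(Δω/dt) + ω₀×(Iω₀) = (0.1300, -0.1800, 0.0000)

F = (0.3000, 3.5000, 0.6000)
τ = (0.1300, -0.1800, 0.0000)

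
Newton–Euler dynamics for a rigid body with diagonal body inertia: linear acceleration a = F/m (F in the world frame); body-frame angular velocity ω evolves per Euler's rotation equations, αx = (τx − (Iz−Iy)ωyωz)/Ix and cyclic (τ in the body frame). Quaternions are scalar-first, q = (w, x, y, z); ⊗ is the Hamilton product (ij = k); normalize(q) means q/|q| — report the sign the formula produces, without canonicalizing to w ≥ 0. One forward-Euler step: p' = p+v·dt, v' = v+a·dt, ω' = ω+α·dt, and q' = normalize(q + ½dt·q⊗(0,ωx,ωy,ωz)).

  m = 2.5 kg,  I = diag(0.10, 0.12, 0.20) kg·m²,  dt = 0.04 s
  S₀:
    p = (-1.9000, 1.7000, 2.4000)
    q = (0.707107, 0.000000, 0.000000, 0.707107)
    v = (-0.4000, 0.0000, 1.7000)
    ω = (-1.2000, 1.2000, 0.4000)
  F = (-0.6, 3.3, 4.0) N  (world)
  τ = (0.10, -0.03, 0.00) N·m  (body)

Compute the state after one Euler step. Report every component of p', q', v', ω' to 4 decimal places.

angular accel α = (0.6160, -0.6500, 0.1440)
ω' = ω + α·dt = (-1.1754, 1.1740, 0.4058)
Hamilton product q⊗(0,ω) = (-0.2828428, -1.6970568, 0.0000000, 0.2828428)
updated quaternion q' = (0.7010, -0.0339, 0.0000, 0.7123)
linear accel F/m = (-0.2400, 1.3200, 1.6000)
new position p' = (-1.9160, 1.7000, 2.4680)
new velocity v' = (-0.4096, 0.0528, 1.7640)

p' = (-1.9160, 1.7000, 2.4680)
q' = (0.7010, -0.0339, 0.0000, 0.7123)
v' = (-0.4096, 0.0528, 1.7640)
ω' = (-1.1754, 1.1740, 0.4058)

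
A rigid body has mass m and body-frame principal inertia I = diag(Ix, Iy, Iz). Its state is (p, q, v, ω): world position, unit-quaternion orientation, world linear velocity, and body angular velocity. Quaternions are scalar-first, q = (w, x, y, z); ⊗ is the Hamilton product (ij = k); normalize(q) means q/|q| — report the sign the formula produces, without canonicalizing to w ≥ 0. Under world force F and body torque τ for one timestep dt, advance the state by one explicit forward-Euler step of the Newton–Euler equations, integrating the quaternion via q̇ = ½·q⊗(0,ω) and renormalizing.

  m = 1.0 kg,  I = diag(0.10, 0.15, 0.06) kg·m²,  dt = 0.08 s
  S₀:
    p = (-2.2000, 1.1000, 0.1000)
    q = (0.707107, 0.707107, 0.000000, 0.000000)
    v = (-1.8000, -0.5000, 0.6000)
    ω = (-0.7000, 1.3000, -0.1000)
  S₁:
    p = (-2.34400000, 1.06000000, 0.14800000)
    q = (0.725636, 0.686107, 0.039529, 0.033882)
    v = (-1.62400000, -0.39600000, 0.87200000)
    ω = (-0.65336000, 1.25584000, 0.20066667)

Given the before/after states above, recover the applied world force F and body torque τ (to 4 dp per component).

Δω = ω₁−ω₀ = (0.04664000, -0.04416000, 0.30066667)
ω₀×(Iω₀) = (0.0117, 0.0028, -0.0455)
applied torque τ = (0.0700, -0.0800, 0.1800)
Δv = v₁−v₀ = (0.17600000, 0.10400000, 0.27200000)
F = m·Δv/dt = (2.2000, 1.3000, 3.4000)

F = (2.2000, 1.3000, 3.4000)
τ = (0.0700, -0.0800, 0.1800)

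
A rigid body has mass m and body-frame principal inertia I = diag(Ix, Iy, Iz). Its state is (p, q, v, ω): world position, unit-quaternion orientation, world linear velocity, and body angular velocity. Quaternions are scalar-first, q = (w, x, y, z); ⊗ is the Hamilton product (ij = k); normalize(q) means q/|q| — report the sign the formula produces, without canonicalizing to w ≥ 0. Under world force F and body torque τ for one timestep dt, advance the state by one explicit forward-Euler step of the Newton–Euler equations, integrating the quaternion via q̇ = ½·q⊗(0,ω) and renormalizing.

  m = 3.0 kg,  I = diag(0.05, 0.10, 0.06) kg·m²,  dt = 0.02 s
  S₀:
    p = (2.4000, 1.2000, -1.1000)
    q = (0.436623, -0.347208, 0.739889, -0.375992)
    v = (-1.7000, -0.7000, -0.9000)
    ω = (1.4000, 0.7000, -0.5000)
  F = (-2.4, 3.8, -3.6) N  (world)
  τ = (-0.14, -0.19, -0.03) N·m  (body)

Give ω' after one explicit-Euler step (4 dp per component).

ω' = (1.3384, 0.6606, -0.5263)

precession coupling ω×(Iω) = (0.0140, 0.0070, 0.0490)
α = I⁻¹(τ − ω×Iω) = (-3.0800, -1.9700, -1.3167)
ω + α·dt = (1.3384, 0.6606, -0.5263)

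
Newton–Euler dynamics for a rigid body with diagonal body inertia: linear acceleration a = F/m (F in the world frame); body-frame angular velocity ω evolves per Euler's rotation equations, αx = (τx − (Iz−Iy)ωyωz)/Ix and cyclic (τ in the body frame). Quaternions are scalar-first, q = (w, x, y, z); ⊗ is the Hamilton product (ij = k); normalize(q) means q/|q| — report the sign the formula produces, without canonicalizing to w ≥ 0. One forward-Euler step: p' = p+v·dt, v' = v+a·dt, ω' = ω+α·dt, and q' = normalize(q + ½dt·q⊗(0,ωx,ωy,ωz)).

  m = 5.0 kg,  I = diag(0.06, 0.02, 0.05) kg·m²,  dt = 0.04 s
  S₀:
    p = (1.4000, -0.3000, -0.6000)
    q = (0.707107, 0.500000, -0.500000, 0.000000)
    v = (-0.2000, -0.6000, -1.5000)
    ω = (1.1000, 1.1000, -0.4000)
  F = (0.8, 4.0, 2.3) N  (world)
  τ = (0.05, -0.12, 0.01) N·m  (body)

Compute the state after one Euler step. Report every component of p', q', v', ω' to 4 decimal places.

p' = (1.3920, -0.3240, -0.6600)
q' = (0.7067, 0.5193, -0.4802, 0.0163)
v' = (-0.1936, -0.5680, -1.4816)
ω' = (1.1421, 0.8688, -0.3533)

a = (0.1600, 0.8000, 0.4600)
p + v·dt = (1.3920, -0.3240, -0.6600)
v' = v + a·dt = (-0.1936, -0.5680, -1.4816)
(τ − ω×Iω)/I = (1.0533, -5.7800, 1.1680)
ω' = ω + α·dt = (1.1421, 0.8688, -0.3533)
Hamilton product q⊗(0,ω) = (0.0000000, 0.9778177, 0.9778177, 0.8171572)
updated quaternion q' = (0.7067, 0.5193, -0.4802, 0.0163)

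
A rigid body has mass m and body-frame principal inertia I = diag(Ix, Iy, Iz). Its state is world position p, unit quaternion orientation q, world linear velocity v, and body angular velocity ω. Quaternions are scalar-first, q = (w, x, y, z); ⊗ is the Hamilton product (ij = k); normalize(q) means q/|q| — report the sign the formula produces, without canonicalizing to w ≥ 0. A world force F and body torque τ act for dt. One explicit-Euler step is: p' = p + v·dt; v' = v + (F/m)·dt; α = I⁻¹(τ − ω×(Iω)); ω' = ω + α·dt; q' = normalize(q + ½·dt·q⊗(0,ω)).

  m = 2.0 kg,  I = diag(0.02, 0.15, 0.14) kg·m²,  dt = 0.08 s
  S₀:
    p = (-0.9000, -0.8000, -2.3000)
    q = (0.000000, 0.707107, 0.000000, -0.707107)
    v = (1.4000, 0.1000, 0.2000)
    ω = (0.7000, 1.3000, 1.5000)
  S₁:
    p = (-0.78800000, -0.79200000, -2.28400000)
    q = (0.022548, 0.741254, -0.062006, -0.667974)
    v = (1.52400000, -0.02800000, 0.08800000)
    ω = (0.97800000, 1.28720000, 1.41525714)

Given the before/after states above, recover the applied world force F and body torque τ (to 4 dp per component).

v₁ − v₀ = (0.12400000, -0.12800000, -0.11200000)
m·(v₁−v₀)/dt = (3.1000, -3.2000, -2.8000)
ω₁ − ω₀ = (0.27800000, -0.01280000, -0.08474286)
gyro term ω₀×Iω₀ = (-0.0195, -0.1260, 0.1183)
applied torque τ = (0.0500, -0.1500, -0.0300)

F = (3.1000, -3.2000, -2.8000)
τ = (0.0500, -0.1500, -0.0300)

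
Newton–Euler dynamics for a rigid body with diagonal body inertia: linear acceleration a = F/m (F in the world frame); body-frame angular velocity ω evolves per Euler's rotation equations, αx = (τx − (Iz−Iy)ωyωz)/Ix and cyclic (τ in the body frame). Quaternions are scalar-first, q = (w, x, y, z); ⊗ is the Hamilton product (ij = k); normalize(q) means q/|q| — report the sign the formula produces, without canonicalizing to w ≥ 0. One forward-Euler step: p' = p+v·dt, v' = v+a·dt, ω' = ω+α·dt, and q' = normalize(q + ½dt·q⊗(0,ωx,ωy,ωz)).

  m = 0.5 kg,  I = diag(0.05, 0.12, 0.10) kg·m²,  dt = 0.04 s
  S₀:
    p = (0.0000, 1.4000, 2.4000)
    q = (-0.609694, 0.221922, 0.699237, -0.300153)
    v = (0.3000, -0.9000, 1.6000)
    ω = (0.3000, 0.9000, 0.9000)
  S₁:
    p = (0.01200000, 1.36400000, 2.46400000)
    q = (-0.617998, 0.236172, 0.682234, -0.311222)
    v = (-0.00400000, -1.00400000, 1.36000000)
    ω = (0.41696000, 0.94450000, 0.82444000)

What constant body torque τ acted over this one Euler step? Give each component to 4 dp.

τ = (0.1300, 0.1200, -0.1700)

ω₁ − ω₀ = (0.11696000, 0.04450000, -0.07556000)
gyro term ω₀×Iω₀ = (-0.0162, -0.0135, 0.0189)
applied torque τ = (0.1300, 0.1200, -0.1700)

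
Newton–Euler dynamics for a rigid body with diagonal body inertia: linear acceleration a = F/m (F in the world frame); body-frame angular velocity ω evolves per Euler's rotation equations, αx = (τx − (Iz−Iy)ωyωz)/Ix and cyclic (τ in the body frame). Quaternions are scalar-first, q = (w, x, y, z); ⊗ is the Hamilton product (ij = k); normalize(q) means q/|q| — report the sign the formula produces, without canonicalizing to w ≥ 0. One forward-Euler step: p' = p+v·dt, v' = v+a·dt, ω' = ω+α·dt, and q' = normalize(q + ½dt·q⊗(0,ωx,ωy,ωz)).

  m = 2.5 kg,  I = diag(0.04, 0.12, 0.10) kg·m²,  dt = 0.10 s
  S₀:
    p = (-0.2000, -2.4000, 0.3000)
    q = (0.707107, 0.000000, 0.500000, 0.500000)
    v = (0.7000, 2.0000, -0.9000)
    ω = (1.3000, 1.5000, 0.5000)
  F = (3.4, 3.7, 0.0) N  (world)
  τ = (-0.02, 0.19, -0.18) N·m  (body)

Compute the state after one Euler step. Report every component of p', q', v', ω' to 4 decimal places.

p' = (-0.1300, -2.2000, 0.2100)
q' = (0.6537, 0.0209, 0.5825, 0.4827)
v' = (0.8360, 2.1480, -0.9000)
ω' = (1.2875, 1.6908, 0.1640)

linear accel F/m = (1.3600, 1.4800, 0.0000)
p' = p + v·dt = (-0.1300, -2.2000, 0.2100)
v + (F/m)dt = (0.8360, 2.1480, -0.9000)
angular accel α = (-0.1250, 1.9083, -3.3600)
ω + α·dt = (1.2875, 1.6908, 0.1640)
Hamilton product q⊗(0,ω) = (-1.0000000, 0.4192391, 1.7106605, -0.2964465)
updated quaternion q' = (0.6537, 0.0209, 0.5825, 0.4827)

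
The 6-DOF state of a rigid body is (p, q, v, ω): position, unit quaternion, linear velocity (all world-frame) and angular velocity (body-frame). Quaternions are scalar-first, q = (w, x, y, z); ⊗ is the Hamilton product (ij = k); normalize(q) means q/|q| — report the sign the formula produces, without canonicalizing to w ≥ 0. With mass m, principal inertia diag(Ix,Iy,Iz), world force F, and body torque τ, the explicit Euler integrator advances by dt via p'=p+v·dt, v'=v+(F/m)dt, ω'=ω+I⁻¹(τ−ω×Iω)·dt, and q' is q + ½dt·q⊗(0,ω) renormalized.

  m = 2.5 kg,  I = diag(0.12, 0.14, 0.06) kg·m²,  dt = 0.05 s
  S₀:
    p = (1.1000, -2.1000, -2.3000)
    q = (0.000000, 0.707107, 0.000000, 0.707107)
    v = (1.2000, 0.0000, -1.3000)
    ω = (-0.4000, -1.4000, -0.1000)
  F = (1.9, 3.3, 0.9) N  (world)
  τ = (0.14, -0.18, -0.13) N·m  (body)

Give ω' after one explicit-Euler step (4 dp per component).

α = I⁻¹(τ − ω×Iω) = (1.2600, -1.3029, -2.3533)
new body rate ω' = (-0.3370, -1.4651, -0.2177)

ω' = (-0.3370, -1.4651, -0.2177)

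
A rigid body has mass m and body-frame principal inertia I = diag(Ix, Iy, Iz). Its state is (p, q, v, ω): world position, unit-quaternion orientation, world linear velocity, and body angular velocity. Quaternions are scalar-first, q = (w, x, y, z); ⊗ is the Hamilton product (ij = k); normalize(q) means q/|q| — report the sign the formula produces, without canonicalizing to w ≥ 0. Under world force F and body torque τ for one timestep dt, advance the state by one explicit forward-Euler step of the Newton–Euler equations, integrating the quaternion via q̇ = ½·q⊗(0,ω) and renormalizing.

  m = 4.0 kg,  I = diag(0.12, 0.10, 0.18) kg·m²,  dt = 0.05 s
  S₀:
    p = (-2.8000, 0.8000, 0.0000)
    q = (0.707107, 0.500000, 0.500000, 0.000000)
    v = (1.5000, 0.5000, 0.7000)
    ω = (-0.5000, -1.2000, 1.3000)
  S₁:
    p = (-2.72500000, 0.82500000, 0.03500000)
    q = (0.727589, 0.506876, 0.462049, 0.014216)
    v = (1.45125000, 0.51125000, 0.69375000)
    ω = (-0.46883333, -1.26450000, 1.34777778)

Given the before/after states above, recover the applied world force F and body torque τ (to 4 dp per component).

velocity change Δv = (-0.04875000, 0.01125000, -0.00625000)
applied force F = (-3.9000, 0.9000, -0.5000)
rate change Δω = (0.03116667, -0.06450000, 0.04777778)
ω₀×(Iω₀) = (-0.1248, 0.0390, -0.0120)
τ = I·(Δω/dt) + ω₀×(Iω₀) = (-0.0500, -0.0900, 0.1600)

F = (-3.9000, 0.9000, -0.5000)
τ = (-0.0500, -0.0900, 0.1600)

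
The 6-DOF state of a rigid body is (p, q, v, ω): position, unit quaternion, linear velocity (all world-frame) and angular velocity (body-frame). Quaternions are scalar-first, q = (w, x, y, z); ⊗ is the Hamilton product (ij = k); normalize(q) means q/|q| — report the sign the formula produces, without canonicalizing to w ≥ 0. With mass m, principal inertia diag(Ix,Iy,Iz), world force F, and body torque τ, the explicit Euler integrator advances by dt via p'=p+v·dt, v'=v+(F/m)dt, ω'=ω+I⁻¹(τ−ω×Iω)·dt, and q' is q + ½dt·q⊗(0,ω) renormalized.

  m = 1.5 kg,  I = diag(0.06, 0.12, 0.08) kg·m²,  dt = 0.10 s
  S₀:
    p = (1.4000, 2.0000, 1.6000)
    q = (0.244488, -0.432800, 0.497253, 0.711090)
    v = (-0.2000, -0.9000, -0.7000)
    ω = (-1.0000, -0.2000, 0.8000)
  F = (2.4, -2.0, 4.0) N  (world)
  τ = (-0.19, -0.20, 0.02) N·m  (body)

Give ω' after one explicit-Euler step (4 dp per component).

ω' = (-1.3273, -0.3800, 0.8100)

α = I⁻¹(τ − ω×Iω) = (-3.2733, -1.8000, 0.1000)
ω' = ω + α·dt = (-1.3273, -0.3800, 0.8100)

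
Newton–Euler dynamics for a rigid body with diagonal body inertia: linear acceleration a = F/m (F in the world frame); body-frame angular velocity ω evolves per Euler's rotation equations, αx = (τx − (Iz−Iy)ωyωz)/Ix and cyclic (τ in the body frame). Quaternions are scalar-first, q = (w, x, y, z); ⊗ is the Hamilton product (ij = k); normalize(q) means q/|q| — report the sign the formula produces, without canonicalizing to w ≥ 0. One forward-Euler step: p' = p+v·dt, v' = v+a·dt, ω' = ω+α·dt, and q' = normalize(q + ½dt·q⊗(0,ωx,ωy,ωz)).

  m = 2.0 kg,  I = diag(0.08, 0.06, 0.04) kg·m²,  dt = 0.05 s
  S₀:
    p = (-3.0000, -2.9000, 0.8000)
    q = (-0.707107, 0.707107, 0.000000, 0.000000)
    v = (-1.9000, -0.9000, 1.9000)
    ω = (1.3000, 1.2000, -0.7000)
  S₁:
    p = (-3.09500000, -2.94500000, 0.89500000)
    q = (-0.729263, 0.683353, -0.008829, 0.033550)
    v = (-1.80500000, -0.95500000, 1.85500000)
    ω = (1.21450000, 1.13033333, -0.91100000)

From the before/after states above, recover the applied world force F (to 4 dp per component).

v₁ − v₀ = (0.09500000, -0.05500000, -0.04500000)
applied force F = (3.8000, -2.2000, -1.8000)

F = (3.8000, -2.2000, -1.8000)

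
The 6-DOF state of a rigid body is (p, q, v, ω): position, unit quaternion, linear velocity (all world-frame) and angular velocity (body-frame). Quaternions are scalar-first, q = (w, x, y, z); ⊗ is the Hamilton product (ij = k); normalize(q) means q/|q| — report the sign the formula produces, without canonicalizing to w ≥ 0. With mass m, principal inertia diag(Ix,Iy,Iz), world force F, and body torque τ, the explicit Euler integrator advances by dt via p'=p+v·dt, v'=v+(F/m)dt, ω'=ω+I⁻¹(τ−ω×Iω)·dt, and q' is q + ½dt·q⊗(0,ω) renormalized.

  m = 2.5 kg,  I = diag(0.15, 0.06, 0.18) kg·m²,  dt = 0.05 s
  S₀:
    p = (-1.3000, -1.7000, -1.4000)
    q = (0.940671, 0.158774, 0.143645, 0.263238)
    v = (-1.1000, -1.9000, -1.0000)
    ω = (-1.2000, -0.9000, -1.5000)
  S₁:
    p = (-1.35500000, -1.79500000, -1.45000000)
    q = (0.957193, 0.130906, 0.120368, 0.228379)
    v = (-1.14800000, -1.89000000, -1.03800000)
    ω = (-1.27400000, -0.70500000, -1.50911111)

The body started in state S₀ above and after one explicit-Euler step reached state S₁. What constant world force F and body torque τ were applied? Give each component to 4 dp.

F = (-2.4000, 0.5000, -1.9000)
τ = (-0.0600, 0.1800, -0.1300)

ω₁ − ω₀ = (-0.07400000, 0.19500000, -0.00911111)
gyro term ω₀×Iω₀ = (0.1620, -0.0540, -0.0972)
I·α + gyro = (-0.0600, 0.1800, -0.1300)
velocity change Δv = (-0.04800000, 0.01000000, -0.03800000)
F = m·Δv/dt = (-2.4000, 0.5000, -1.9000)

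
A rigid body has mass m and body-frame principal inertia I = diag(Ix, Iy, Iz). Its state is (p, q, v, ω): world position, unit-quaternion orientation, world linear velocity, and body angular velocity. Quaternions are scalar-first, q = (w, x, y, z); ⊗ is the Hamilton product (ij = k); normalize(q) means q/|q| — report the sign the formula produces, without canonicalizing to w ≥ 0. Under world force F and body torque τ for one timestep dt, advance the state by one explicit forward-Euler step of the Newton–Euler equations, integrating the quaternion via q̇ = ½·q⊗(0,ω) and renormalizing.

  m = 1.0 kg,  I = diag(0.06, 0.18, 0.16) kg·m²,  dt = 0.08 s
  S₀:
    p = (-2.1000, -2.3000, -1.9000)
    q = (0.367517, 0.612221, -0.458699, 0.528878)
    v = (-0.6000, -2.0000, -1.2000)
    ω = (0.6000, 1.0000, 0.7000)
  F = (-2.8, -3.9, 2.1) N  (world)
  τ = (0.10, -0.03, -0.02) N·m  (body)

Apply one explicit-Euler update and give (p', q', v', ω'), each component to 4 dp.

p' = (-2.1480, -2.4600, -1.9960)
q' = (0.3558, 0.5862, -0.4478, 0.5738)
v' = (-0.8240, -2.3120, -1.0320)
ω' = (0.7520, 1.0053, 0.6540)

linear accel F/m = (-2.8000, -3.9000, 2.1000)
p + v·dt = (-2.1480, -2.4600, -1.9960)
new velocity v' = (-0.8240, -2.3120, -1.0320)
ω×(Iω) gyroscopic = (-0.0140, -0.0420, 0.0720)
α = I⁻¹(τ − ω×Iω) = (1.9000, 0.0667, -0.5750)
ω + α·dt = (0.7520, 1.0053, 0.6540)
q⊗(0,ω) = (-0.2788482, -0.6294571, 0.2562891, 1.1447023)
q' = normalize(q + ½dt·q⊗(0,ω)) = (0.3558, 0.5862, -0.4478, 0.5738)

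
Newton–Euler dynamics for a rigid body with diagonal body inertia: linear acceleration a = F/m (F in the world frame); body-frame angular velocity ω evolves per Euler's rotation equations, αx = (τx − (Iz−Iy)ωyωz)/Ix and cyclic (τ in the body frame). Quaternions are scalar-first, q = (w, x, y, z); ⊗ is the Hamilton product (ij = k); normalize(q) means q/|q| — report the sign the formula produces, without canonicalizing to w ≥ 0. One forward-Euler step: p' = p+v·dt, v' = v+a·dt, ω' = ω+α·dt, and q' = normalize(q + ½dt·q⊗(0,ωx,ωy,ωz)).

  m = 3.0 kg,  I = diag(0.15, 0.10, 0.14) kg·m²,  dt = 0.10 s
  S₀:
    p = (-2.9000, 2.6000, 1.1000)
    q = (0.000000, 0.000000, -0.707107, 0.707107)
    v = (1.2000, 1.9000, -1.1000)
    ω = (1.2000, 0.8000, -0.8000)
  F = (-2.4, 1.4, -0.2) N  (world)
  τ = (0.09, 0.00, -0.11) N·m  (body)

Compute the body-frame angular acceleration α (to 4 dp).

gyro term ω×Iω = (-0.0256, -0.0096, -0.0480)
angular accel α = (0.7707, 0.0960, -0.4429)

α = (0.7707, 0.0960, -0.4429)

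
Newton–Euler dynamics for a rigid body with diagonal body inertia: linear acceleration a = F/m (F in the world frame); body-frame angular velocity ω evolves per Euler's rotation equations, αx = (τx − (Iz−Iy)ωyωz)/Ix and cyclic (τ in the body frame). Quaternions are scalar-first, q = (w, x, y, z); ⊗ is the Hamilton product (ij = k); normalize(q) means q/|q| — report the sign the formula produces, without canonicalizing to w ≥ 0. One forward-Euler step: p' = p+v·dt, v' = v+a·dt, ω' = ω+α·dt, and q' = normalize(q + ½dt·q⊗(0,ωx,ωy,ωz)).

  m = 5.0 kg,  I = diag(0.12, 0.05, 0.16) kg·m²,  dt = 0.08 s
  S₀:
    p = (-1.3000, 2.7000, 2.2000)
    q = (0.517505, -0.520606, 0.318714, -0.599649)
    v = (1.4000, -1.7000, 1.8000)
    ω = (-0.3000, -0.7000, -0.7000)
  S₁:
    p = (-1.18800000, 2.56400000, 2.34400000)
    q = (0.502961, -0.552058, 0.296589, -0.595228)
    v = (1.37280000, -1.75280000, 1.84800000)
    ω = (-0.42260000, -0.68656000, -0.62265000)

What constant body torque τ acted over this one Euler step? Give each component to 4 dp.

τ = (-0.1300, 0.0000, 0.1400)

Δω = ω₁−ω₀ = (-0.12260000, 0.01344000, 0.07735000)
precession coupling = (0.0539, -0.0084, -0.0147)
τ = I·(Δω/dt) + ω₀×(Iω₀) = (-0.1300, 0.0000, 0.1400)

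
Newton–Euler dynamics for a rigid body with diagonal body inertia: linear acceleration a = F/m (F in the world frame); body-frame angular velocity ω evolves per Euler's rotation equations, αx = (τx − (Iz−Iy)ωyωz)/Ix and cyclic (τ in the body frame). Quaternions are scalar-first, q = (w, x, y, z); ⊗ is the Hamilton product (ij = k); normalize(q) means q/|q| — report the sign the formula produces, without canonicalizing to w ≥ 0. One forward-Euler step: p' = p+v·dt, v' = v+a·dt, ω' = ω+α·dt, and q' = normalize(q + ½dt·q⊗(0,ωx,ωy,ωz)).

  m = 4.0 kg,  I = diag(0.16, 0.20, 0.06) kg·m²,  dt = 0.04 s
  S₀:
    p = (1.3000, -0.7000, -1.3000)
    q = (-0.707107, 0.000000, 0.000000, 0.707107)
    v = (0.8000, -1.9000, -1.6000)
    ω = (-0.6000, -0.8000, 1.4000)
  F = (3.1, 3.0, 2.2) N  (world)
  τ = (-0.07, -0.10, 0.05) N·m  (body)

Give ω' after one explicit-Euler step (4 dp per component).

ω' = (-0.6567, -0.8032, 1.4205)

precession coupling ω×(Iω) = (0.1568, -0.0840, 0.0192)
α = I⁻¹(τ − ω×Iω) = (-1.4175, -0.0800, 0.5133)
new body rate ω' = (-0.6567, -0.8032, 1.4205)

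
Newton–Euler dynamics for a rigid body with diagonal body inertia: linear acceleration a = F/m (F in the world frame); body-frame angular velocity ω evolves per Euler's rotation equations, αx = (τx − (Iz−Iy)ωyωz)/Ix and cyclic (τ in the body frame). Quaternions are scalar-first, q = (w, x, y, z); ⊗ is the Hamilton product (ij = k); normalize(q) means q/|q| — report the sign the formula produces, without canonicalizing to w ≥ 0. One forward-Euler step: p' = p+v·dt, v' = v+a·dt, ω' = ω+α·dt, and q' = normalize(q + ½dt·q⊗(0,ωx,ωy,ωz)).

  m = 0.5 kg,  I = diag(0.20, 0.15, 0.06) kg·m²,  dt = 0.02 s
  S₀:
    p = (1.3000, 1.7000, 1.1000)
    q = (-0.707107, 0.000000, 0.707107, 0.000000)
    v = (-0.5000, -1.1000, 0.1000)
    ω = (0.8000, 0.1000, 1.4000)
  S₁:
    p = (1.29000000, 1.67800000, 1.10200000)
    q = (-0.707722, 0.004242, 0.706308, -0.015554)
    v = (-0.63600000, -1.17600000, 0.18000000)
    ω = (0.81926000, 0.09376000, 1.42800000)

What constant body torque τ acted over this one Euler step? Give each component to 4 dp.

Δω = ω₁−ω₀ = (0.01926000, -0.00624000, 0.02800000)
gyro term ω₀×Iω₀ = (-0.0126, 0.1568, -0.0040)
τ = I·(Δω/dt) + ω₀×(Iω₀) = (0.1800, 0.1100, 0.0800)

τ = (0.1800, 0.1100, 0.0800)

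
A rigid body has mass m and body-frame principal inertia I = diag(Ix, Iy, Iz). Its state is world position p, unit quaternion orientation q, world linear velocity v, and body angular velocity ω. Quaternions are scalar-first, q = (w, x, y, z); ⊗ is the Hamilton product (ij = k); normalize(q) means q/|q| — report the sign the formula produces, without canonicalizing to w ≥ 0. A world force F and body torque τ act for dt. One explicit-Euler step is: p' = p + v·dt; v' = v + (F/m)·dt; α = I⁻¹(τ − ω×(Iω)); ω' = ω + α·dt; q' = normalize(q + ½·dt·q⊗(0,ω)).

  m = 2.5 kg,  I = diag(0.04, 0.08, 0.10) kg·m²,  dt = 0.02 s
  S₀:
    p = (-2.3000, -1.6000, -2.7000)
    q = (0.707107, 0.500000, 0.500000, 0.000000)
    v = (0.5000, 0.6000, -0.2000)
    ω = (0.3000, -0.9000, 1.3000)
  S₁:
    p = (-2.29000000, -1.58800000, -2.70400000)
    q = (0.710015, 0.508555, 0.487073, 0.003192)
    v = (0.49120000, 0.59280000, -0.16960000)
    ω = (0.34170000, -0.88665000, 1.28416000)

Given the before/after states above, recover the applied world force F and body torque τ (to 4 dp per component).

velocity change Δv = (-0.00880000, -0.00720000, 0.03040000)
m·(v₁−v₀)/dt = (-1.1000, -0.9000, 3.8000)
rate change Δω = (0.04170000, 0.01335000, -0.01584000)
applied torque τ = (0.0600, 0.0300, -0.0900)

F = (-1.1000, -0.9000, 3.8000)
τ = (0.0600, 0.0300, -0.0900)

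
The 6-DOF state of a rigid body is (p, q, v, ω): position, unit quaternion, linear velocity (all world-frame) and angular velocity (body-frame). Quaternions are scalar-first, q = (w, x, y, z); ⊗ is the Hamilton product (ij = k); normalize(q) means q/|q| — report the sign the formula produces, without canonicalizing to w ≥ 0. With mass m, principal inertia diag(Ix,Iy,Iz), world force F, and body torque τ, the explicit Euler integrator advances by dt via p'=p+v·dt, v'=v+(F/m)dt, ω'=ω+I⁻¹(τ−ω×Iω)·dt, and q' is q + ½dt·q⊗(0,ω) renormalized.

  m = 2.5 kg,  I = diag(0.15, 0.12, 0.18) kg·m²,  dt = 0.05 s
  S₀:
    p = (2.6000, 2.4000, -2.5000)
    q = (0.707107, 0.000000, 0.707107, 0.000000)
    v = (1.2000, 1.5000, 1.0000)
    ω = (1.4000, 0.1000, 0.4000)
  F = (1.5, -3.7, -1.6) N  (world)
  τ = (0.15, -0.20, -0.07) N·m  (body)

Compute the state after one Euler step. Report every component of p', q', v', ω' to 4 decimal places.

precession coupling ω×(Iω) = (0.0024, -0.0168, -0.0042)
α = I⁻¹(τ − ω×Iω) = (0.9840, -1.5267, -0.3656)
new body rate ω' = (1.4492, 0.0237, 0.3817)
Hamilton product q⊗(0,ω) = (-0.0707107, 1.2727926, 0.0707107, -0.7071070)
q' = normalize(q + ½dt·q⊗(0,ω)) = (0.7049, 0.0318, 0.7084, -0.0177)
p' = p + v·dt = (2.6600, 2.4750, -2.4500)
v + (F/m)dt = (1.2300, 1.4260, 0.9680)

p' = (2.6600, 2.4750, -2.4500)
q' = (0.7049, 0.0318, 0.7084, -0.0177)
v' = (1.2300, 1.4260, 0.9680)
ω' = (1.4492, 0.0237, 0.3817)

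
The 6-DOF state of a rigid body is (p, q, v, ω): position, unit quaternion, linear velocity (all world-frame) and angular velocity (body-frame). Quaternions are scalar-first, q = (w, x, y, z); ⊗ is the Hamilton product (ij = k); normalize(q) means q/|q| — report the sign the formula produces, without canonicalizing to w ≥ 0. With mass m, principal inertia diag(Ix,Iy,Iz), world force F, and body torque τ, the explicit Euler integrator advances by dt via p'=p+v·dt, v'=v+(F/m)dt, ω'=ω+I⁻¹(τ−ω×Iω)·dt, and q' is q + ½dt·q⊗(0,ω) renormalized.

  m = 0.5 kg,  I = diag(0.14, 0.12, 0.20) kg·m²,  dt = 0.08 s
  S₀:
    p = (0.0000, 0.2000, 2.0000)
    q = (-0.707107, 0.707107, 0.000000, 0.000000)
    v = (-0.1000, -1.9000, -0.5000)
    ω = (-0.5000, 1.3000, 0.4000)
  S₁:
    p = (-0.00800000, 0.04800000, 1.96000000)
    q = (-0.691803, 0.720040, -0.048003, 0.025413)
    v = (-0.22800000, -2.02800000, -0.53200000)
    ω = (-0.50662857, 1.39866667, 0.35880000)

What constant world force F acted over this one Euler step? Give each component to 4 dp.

F = (-0.8000, -0.8000, -0.2000)

Δv = v₁−v₀ = (-0.12800000, -0.12800000, -0.03200000)
applied force F = (-0.8000, -0.8000, -0.2000)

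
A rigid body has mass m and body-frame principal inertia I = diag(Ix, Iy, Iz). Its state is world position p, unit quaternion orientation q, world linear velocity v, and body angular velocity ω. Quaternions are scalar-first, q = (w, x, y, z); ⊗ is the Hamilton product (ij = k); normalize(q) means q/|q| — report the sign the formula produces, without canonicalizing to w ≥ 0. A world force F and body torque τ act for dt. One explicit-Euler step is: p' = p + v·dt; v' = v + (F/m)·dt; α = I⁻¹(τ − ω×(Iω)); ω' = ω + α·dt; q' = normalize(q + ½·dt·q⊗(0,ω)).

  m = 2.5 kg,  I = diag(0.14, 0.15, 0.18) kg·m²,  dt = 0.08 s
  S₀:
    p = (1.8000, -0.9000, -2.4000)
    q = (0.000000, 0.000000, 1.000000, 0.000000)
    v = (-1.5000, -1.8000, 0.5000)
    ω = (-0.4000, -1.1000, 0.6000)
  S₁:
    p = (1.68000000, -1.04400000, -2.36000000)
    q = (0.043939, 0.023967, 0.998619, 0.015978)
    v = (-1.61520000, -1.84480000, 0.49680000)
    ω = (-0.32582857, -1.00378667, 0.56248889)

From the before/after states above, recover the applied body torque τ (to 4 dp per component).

τ = (0.1100, 0.1900, -0.0800)

Δω = ω₁−ω₀ = (0.07417143, 0.09621333, -0.03751111)
ω₀×(Iω₀) = (-0.0198, 0.0096, 0.0044)
applied torque τ = (0.1100, 0.1900, -0.0800)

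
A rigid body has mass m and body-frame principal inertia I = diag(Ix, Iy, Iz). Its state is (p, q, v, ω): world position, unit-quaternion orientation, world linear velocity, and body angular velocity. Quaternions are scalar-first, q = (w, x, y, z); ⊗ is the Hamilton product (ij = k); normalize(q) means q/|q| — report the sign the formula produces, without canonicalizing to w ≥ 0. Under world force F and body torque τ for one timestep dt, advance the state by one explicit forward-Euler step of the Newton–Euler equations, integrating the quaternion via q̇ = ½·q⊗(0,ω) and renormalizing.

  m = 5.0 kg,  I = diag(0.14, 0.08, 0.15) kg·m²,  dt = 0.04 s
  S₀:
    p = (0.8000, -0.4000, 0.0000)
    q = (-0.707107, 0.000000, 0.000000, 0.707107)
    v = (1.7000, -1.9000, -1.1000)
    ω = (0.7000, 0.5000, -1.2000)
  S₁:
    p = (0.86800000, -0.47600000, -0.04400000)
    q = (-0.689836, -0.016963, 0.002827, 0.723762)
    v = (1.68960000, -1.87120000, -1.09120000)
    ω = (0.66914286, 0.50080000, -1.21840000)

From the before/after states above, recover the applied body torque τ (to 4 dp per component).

rate change Δω = (-0.03085714, 0.00080000, -0.01840000)
ω₀×(Iω₀) = (-0.0420, 0.0084, -0.0210)
applied torque τ = (-0.1500, 0.0100, -0.0900)

τ = (-0.1500, 0.0100, -0.0900)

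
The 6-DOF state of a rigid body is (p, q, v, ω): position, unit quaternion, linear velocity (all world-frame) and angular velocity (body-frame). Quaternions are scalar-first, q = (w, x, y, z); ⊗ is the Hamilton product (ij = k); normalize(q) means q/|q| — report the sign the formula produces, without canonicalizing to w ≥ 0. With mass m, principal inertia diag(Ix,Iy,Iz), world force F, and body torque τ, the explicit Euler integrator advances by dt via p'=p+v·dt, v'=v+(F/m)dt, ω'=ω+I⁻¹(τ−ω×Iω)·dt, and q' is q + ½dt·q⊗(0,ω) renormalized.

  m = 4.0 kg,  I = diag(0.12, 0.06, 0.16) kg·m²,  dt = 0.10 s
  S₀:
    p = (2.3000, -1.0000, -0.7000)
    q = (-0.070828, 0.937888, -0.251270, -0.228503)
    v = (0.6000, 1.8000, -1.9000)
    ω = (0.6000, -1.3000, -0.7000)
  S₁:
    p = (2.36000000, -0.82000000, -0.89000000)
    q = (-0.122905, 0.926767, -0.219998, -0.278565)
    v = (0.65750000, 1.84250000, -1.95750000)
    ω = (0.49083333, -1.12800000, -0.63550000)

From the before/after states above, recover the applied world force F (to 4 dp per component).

Δv = v₁−v₀ = (0.05750000, 0.04250000, -0.05750000)
F = m·Δv/dt = (2.3000, 1.7000, -2.3000)

F = (2.3000, 1.7000, -2.3000)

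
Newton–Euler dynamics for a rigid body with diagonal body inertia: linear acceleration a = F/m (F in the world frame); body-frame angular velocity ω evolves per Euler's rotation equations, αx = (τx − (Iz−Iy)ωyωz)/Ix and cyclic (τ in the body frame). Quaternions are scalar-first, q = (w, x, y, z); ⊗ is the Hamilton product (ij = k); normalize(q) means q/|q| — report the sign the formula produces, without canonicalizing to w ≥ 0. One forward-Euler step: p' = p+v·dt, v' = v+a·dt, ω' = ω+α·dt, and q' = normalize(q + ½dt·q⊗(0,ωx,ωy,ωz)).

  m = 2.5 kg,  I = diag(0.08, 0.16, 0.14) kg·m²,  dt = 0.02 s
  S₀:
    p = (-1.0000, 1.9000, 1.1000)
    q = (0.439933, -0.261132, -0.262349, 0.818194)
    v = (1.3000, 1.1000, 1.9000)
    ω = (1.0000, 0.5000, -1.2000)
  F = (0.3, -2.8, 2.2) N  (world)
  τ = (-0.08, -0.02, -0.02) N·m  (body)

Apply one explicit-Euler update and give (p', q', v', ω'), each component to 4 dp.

linear accel F/m = (0.1200, -1.1200, 0.8800)
new position p' = (-0.9740, 1.9220, 1.1380)
new velocity v' = (1.3024, 1.0776, 1.9176)
ω×(Iω) gyroscopic = (0.0120, 0.0720, 0.0400)
angular accel α = (-1.1500, -0.5750, -0.4286)
ω' = ω + α·dt = (0.9770, 0.4885, -1.2086)
2q̇ = q⊗(0,ω) = (1.3741393, 0.3456548, 0.7248021, -0.3961366)
q' = normalize(q + ½dt·q⊗(0,ω)) = (0.4536, -0.2576, -0.2551, 0.8141)

p' = (-0.9740, 1.9220, 1.1380)
q' = (0.4536, -0.2576, -0.2551, 0.8141)
v' = (1.3024, 1.0776, 1.9176)
ω' = (0.9770, 0.4885, -1.2086)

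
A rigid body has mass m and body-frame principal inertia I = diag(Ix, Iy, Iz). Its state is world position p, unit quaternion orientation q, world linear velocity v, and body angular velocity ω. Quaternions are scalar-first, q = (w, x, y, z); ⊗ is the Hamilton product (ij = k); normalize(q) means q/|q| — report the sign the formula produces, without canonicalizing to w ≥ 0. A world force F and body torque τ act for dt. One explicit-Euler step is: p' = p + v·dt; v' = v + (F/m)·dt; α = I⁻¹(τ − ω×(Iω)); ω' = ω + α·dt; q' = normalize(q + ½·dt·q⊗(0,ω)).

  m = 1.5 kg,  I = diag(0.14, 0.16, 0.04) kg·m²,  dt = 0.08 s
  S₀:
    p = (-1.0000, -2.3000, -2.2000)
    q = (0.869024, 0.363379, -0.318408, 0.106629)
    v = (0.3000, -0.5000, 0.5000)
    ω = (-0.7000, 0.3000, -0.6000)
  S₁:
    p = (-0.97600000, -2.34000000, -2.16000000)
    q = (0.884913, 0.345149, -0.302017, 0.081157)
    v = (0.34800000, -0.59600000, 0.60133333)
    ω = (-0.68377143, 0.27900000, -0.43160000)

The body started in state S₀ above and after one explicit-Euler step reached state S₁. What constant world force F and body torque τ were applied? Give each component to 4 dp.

F = (0.9000, -1.8000, 1.9000)
τ = (0.0500, 0.0000, 0.0800)

rate change Δω = (0.01622857, -0.02100000, 0.16840000)
precession coupling = (0.0216, 0.0420, -0.0042)
τ = I·(Δω/dt) + ω₀×(Iω₀) = (0.0500, 0.0000, 0.0800)
velocity change Δv = (0.04800000, -0.09600000, 0.10133333)
applied force F = (0.9000, -1.8000, 1.9000)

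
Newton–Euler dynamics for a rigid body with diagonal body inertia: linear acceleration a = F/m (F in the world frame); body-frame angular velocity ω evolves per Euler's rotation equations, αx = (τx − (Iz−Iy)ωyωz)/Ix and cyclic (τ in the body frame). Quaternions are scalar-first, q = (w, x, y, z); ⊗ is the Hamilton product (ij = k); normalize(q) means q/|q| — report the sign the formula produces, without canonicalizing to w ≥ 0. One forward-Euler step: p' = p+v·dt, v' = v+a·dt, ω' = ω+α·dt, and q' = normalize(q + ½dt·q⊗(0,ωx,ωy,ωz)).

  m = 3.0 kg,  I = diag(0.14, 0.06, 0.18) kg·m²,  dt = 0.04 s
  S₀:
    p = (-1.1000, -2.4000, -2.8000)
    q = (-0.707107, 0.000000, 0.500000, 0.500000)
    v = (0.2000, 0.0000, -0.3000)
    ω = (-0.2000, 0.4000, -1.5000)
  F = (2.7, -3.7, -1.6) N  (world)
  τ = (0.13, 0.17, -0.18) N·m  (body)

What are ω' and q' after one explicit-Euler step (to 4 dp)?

ω' = (-0.1423, 0.5213, -1.5414)
q' = (-0.6958, -0.0162, 0.4921, 0.5230)

(τ − ω×Iω)/I = (1.4429, 3.0333, -1.0356)
ω + α·dt = (-0.1423, 0.5213, -1.5414)
2q̇ = q⊗(0,ω) = (0.5500000, -0.8085786, -0.3828428, 1.1606605)
q' = normalize(q + ½dt·q⊗(0,ω)) = (-0.6958, -0.0162, 0.4921, 0.5230)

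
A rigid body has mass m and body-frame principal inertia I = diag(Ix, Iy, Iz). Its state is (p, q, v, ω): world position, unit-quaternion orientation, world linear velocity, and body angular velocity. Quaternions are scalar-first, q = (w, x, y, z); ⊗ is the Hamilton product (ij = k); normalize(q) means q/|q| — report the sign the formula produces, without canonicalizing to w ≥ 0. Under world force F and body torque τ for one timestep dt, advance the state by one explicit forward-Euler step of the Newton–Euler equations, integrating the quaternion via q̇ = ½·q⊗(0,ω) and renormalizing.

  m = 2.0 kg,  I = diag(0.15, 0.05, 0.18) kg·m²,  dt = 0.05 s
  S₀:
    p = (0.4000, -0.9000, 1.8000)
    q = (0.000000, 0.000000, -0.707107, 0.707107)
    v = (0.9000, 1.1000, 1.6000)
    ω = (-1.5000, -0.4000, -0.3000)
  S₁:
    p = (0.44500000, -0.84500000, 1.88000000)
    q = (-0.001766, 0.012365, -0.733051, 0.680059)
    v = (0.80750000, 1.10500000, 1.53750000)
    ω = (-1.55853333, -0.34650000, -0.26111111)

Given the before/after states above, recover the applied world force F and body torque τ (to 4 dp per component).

rate change Δω = (-0.05853333, 0.05350000, 0.03888889)
gyro term ω₀×Iω₀ = (0.0156, -0.0135, -0.0600)
I·α + gyro = (-0.1600, 0.0400, 0.0800)
Δv = v₁−v₀ = (-0.09250000, 0.00500000, -0.06250000)
applied force F = (-3.7000, 0.2000, -2.5000)

F = (-3.7000, 0.2000, -2.5000)
τ = (-0.1600, 0.0400, 0.0800)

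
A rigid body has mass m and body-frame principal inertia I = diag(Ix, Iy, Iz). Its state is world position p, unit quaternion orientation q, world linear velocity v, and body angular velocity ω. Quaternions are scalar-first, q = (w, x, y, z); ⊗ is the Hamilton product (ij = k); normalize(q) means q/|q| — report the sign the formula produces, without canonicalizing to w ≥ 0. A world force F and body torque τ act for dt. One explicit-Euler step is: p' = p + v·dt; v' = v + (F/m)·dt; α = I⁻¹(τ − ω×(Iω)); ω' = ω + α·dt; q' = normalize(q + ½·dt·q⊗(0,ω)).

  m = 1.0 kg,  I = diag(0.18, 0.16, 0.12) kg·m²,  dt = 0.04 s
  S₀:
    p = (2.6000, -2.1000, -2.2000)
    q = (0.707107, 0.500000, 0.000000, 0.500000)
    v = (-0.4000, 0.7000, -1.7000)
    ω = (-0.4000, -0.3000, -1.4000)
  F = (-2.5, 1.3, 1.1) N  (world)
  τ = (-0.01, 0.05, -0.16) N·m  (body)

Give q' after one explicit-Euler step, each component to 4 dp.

q' = (0.7248, 0.4971, 0.0058, 0.4770)

Hamilton product q⊗(0,ω) = (0.9000000, -0.1328428, 0.2878679, -1.1399498)
q' = normalize(q + ½dt·q⊗(0,ω)) = (0.7248, 0.4971, 0.0058, 0.4770)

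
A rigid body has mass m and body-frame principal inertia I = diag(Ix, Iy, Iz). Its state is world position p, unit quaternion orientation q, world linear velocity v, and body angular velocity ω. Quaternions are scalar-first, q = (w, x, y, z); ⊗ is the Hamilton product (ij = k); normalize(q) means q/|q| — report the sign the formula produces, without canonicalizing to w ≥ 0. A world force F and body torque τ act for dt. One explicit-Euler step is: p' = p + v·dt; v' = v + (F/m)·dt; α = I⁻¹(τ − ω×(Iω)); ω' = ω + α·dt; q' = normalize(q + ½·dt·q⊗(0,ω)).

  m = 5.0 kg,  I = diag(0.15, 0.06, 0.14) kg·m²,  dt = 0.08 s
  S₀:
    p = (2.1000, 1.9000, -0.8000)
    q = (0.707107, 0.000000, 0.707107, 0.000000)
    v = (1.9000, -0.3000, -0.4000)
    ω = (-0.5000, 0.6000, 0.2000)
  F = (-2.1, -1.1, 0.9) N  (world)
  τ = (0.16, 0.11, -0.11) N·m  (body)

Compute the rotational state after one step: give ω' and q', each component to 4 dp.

ω' = (-0.4198, 0.7480, 0.1217)
q' = (0.6898, -0.0085, 0.7237, 0.0198)

(τ − ω×Iω)/I = (1.0027, 1.8500, -0.9786)
ω' = ω + α·dt = (-0.4198, 0.7480, 0.1217)
2q̇ = q⊗(0,ω) = (-0.4242642, -0.2121321, 0.4242642, 0.4949749)
updated quaternion q' = (0.6898, -0.0085, 0.7237, 0.0198)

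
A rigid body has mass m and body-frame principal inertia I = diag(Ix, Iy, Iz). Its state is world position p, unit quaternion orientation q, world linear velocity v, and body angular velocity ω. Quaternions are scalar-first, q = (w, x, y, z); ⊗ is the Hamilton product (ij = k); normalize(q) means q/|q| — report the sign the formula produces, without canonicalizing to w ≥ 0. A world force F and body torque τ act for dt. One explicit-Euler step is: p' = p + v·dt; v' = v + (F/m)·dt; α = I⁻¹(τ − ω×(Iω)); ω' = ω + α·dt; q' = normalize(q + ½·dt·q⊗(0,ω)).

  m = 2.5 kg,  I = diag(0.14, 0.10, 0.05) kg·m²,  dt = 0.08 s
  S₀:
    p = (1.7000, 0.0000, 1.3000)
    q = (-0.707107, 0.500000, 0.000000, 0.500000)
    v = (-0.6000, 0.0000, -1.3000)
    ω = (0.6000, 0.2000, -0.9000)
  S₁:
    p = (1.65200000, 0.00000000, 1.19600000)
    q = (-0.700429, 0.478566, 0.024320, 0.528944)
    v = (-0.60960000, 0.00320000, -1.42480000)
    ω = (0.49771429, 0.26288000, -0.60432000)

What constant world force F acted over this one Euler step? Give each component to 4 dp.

F = (-0.3000, 0.1000, -3.9000)

velocity change Δv = (-0.00960000, 0.00320000, -0.12480000)
F = m·Δv/dt = (-0.3000, 0.1000, -3.9000)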